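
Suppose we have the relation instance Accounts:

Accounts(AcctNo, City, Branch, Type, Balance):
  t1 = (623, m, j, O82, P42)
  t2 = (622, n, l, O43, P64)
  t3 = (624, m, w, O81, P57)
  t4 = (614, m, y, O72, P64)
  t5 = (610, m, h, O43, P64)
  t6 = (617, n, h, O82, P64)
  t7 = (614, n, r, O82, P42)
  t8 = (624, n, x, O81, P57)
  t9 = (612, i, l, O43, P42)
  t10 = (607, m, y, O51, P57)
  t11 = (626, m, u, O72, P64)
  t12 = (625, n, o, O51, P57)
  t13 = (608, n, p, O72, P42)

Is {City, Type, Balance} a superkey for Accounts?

No

Rows 4 and 11 have the same {City, Type, Balance} value (City=m, Type=O72, Balance=P64) but are distinct tuples, so {City, Type, Balance} does not determine every attribute — not a superkey.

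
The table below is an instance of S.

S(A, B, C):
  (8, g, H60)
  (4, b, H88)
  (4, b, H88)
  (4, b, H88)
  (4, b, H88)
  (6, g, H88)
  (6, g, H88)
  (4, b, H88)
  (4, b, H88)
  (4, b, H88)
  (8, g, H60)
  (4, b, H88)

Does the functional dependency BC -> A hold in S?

(B=g, C=H60): 2 rows → A = 8, 8 ✓
(B=b, C=H88): 8 rows → A = 4, 4, 4, 4, 4, 4, 4, 4 ✓
(B=g, C=H88): 2 rows → A = 6, 6 ✓
Every BC value is associated with a single A value, so BC -> A holds.

Yes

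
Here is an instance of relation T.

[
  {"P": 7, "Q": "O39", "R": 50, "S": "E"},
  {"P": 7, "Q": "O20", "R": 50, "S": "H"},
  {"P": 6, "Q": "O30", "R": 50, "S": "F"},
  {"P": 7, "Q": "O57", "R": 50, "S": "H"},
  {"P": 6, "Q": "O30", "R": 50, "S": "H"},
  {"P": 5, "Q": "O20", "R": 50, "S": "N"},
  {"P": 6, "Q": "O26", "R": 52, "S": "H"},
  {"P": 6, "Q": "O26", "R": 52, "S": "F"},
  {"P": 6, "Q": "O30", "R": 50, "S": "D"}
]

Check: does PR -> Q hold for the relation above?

(P=7, R=50): 3 rows → Q takes values {O39, O20, O57} — violation
(P=6, R=50): 3 rows → Q = O30, O30, O30 ✓
(P=5, R=50): 1 row → Q = O20 ✓
(P=6, R=52): 2 rows → Q = O26, O26 ✓
Two rows agree on PR but differ on Q, so PR -> Q does not hold.

No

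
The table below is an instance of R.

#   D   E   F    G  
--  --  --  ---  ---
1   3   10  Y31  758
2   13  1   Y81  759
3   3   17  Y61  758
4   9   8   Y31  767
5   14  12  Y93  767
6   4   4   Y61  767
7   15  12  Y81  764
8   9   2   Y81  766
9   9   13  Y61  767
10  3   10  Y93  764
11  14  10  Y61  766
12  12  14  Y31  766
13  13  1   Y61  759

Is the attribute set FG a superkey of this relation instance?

Rows 6 and 9 have the same FG value (F=Y61, G=767) but are distinct tuples, so FG does not determine every attribute — not a superkey.

No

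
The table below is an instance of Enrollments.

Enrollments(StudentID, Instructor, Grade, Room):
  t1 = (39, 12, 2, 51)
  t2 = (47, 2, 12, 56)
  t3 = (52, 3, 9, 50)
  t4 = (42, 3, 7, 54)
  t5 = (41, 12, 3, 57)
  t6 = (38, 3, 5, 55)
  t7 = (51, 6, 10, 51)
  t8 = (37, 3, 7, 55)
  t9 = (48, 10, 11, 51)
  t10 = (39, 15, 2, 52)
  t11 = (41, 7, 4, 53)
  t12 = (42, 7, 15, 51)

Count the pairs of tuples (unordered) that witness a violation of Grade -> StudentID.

Grade=2: all 2 rows agree on StudentID — 0 pairs.
Grade=7: violating pairs (4,8) — 1 pair.

1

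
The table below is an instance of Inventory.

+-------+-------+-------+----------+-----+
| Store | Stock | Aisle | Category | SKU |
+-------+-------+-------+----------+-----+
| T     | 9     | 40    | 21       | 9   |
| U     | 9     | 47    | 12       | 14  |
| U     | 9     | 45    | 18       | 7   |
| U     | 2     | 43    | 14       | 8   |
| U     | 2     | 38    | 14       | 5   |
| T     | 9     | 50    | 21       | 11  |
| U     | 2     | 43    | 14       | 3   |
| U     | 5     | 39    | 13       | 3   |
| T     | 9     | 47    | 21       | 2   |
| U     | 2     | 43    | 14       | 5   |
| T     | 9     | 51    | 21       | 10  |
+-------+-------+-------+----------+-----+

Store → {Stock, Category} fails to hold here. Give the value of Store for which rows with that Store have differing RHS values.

U

Store=T: 4 rows → {Stock,Category} = (9, 21), (9, 21), (9, 21), (9, 21) ✓
Store=U: 7 rows → {Stock,Category} takes values {(9, 12), (9, 18), (2, 14), (5, 13)} — violation
The only Store value with inconsistent RHS is Store=U.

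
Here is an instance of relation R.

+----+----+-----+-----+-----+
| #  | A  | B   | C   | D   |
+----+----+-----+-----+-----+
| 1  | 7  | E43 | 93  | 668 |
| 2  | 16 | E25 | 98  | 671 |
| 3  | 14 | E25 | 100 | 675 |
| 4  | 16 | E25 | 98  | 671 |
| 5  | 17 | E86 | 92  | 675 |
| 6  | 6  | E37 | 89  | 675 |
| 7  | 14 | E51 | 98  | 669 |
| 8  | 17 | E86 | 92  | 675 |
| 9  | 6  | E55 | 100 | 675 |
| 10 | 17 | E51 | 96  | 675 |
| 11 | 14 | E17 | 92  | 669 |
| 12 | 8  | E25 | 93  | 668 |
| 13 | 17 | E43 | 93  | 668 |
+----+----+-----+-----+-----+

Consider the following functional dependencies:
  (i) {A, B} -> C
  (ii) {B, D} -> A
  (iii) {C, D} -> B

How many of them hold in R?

(i) {A, B} -> C: every LHS value maps to a single RHS value — holds.
(ii) {B, D} -> A: (B=E43, D=668): rows 1, 13 → A takes values {7, 17} — violation — fails.
(iii) {C, D} -> B: (C=93, D=668): rows 1, 12, 13 → B takes values {E43, E25} — violation; (C=100, D=675): rows 3, 9 → B takes values {E25, E55} — violation — fails.
1 of the 3 dependencies holds.

1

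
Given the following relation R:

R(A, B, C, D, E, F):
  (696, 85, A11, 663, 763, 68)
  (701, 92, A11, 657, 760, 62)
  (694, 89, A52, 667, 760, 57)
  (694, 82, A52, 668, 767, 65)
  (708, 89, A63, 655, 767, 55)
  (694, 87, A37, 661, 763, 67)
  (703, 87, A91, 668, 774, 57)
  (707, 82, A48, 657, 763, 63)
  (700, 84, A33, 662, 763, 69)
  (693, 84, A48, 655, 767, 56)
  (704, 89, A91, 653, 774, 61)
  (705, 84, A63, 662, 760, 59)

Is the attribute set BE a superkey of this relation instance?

All 12 rows have distinct BE values, so BE → (all attributes) holds and BE is a superkey.

Yes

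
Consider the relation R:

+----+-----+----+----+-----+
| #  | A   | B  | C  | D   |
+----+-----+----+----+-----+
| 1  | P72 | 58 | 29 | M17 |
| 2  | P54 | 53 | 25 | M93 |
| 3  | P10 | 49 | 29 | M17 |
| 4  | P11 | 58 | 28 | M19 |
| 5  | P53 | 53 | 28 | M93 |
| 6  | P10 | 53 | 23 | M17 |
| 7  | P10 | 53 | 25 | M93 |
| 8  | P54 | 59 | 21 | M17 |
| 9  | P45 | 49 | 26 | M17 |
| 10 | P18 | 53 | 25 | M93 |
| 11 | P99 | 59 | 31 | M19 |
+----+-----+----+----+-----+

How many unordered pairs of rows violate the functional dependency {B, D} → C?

4

(B=53, D=M93): violating pairs (2,5), (5,7), (5,10) — 3 pairs.
(B=49, D=M17): violating pairs (3,9) — 1 pair.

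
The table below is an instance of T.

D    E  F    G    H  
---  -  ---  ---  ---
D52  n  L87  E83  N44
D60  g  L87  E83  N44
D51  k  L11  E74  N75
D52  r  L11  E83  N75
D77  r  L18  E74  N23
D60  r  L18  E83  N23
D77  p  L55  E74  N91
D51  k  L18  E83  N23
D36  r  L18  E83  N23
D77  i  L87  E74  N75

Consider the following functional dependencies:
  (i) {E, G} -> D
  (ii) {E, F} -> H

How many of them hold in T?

1

(i) {E, G} -> D: (E=r, G=E83): 3 rows → D takes values {D52, D60, D36} — violation — fails.
(ii) {E, F} -> H: every LHS value maps to a single RHS value — holds.
1 of the 2 dependencies holds.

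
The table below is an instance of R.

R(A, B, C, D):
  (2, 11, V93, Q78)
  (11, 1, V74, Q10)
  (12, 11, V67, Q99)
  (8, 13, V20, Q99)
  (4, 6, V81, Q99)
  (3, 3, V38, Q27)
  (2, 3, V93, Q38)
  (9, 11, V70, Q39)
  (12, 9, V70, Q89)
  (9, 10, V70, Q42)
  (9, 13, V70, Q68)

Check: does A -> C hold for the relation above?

A=2: 2 rows → C = V93, V93 ✓
A=11: 1 row → C = V74 ✓
A=12: 2 rows → C takes values {V67, V70} — violation
A=8: 1 row → C = V20 ✓
A=4: 1 row → C = V81 ✓
A=3: 1 row → C = V38 ✓
A=9: 3 rows → C = V70, V70, V70 ✓
Two rows agree on A but differ on C, so A -> C does not hold.

No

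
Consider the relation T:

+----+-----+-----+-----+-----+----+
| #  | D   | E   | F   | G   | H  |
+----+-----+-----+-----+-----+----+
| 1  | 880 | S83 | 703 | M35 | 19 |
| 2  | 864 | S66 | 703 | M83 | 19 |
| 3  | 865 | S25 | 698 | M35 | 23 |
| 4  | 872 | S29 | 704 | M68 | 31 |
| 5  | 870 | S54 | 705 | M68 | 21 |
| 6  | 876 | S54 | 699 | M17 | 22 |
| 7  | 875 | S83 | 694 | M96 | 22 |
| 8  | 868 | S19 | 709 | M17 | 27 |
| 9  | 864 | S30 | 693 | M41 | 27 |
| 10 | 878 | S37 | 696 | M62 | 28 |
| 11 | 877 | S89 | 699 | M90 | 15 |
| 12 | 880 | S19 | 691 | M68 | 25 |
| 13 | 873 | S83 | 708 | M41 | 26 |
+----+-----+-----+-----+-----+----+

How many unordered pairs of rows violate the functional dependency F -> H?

1

F=703: all 2 rows agree on H — 0 pairs.
F=699: violating pairs (6,11) — 1 pair.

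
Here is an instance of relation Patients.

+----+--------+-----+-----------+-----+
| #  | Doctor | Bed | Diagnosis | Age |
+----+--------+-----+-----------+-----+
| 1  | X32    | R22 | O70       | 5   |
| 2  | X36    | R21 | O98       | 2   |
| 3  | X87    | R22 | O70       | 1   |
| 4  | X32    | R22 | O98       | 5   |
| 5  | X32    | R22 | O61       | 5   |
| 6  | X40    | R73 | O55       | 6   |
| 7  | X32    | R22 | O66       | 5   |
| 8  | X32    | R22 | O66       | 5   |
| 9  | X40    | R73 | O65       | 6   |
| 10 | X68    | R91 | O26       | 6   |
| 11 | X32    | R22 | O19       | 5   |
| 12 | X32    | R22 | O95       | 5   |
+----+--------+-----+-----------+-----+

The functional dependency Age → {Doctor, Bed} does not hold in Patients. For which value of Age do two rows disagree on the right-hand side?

6

Age=5: rows 1, 4, 5, 7, 8, 11, 12 → {Doctor,Bed} = (X32, R22), (X32, R22), (X32, R22), (X32, R22), (X32, R22), (X32, R22), (X32, R22) ✓
Age=2: row 2 → {Doctor,Bed} = (X36, R21) ✓
Age=1: row 3 → {Doctor,Bed} = (X87, R22) ✓
Age=6: rows 6, 9, 10 → {Doctor,Bed} takes values {(X40, R73), (X68, R91)} — violation
The only Age value with inconsistent RHS is Age=6.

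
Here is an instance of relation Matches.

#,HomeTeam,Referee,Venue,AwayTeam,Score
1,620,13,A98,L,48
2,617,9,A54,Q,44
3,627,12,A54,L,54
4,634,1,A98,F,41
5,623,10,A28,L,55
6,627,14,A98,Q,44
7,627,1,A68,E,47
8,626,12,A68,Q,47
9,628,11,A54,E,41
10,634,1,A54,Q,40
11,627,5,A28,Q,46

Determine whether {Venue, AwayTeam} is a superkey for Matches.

No

Rows 2 and 10 have the same {Venue, AwayTeam} value (Venue=A54, AwayTeam=Q) but are distinct tuples, so {Venue, AwayTeam} does not determine every attribute — not a superkey.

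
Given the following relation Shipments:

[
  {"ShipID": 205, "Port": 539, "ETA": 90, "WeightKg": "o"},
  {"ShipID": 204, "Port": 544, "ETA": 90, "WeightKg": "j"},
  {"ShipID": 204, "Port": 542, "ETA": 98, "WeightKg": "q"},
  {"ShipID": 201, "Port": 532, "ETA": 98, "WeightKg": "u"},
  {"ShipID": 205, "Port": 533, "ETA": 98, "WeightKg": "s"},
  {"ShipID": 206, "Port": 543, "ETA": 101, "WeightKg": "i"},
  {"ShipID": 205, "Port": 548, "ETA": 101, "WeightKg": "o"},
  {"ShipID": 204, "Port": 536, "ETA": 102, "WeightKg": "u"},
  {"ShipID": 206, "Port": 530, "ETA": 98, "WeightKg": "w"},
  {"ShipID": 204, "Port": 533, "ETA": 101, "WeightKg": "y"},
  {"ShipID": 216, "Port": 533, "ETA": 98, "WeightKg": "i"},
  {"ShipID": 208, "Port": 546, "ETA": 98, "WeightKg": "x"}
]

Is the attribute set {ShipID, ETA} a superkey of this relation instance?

All 12 rows have distinct {ShipID, ETA} values, so {ShipID, ETA} → (all attributes) holds and {ShipID, ETA} is a superkey.

Yes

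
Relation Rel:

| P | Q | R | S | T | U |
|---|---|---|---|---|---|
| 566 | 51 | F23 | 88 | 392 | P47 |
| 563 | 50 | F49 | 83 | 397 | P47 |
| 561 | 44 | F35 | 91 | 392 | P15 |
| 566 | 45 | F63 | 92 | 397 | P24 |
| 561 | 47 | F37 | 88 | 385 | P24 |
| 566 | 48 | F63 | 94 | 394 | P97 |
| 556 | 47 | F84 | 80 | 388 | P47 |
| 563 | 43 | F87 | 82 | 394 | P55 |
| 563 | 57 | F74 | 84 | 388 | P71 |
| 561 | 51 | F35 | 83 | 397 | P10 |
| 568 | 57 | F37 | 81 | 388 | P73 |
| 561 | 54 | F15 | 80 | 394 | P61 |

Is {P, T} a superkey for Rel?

Yes

All 12 rows have distinct {P, T} values, so {P, T} → (all attributes) holds and {P, T} is a superkey.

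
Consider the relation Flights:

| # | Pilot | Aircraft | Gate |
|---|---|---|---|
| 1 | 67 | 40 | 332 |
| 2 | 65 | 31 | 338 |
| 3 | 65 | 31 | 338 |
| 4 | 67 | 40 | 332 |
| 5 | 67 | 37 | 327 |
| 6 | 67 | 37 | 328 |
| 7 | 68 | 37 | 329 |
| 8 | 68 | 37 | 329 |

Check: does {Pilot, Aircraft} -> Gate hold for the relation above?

(Pilot=67, Aircraft=40): rows 1, 4 → Gate = 332, 332 ✓
(Pilot=65, Aircraft=31): rows 2, 3 → Gate = 338, 338 ✓
(Pilot=67, Aircraft=37): rows 5, 6 → Gate takes values {327, 328} — violation
(Pilot=68, Aircraft=37): rows 7, 8 → Gate = 329, 329 ✓
Two rows agree on {Pilot, Aircraft} but differ on Gate, so {Pilot, Aircraft} -> Gate does not hold.

No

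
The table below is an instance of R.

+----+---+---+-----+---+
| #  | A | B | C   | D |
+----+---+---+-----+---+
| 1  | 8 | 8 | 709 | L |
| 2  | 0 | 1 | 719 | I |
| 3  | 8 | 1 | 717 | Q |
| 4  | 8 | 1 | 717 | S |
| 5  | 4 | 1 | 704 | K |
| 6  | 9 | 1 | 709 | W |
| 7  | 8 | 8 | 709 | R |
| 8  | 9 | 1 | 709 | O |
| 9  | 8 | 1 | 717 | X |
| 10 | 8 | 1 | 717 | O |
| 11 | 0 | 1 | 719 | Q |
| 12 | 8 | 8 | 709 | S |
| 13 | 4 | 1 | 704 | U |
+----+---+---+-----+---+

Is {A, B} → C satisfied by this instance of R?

(A=8, B=8): rows 1, 7, 12 → C = 709, 709, 709 ✓
(A=0, B=1): rows 2, 11 → C = 719, 719 ✓
(A=8, B=1): rows 3, 4, 9, 10 → C = 717, 717, 717, 717 ✓
(A=4, B=1): rows 5, 13 → C = 704, 704 ✓
(A=9, B=1): rows 6, 8 → C = 709, 709 ✓
Every {A, B} value is associated with a single C value, so {A, B} → C holds.

Yes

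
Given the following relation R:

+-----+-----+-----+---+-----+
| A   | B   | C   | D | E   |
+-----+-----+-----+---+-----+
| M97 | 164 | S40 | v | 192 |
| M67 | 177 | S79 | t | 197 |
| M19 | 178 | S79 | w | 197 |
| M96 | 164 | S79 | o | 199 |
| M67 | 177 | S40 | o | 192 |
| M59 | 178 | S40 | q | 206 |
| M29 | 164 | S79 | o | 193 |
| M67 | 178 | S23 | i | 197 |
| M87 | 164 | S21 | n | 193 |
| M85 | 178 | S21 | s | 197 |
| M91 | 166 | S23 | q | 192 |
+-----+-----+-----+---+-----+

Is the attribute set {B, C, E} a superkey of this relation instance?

Yes

All 11 rows have distinct {B, C, E} values, so {B, C, E} → (all attributes) holds and {B, C, E} is a superkey.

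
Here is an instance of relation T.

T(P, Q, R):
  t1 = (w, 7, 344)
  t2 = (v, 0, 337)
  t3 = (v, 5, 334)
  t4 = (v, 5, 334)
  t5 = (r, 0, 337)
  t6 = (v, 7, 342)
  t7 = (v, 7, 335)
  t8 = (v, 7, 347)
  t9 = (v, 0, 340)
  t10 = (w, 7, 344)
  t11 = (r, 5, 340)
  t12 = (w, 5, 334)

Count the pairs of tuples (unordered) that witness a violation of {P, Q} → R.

(P=w, Q=7): all 2 rows agree on R — 0 pairs.
(P=v, Q=0): violating pairs (2,9) — 1 pair.
(P=v, Q=5): all 2 rows agree on R — 0 pairs.
(P=v, Q=7): violating pairs (6,7), (6,8), (7,8) — 3 pairs.

4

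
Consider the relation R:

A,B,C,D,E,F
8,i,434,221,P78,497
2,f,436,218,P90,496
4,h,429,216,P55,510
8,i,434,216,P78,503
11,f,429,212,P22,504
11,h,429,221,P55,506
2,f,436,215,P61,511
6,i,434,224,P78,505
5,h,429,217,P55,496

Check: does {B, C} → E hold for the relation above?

No

(B=i, C=434): 3 rows → E = P78, P78, P78 ✓
(B=f, C=436): 2 rows → E takes values {P90, P61} — violation
(B=h, C=429): 3 rows → E = P55, P55, P55 ✓
(B=f, C=429): 1 row → E = P22 ✓
Two rows agree on {B, C} but differ on E, so {B, C} → E does not hold.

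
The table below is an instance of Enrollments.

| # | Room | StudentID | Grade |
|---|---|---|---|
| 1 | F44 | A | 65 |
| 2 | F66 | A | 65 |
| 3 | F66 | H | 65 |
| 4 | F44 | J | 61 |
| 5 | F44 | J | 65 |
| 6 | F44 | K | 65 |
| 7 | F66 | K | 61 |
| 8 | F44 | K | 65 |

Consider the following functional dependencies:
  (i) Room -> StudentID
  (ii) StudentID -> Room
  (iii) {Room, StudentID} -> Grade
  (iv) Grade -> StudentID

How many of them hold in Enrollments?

0

(i) Room -> StudentID: Room=F44: rows 1, 4, 5, 6, 8 → StudentID takes values {A, J, K} — violation; Room=F66: rows 2, 3, 7 → StudentID takes values {A, H, K} — violation — fails.
(ii) StudentID -> Room: StudentID=A: rows 1, 2 → Room takes values {F44, F66} — violation; StudentID=K: rows 6, 7, 8 → Room takes values {F44, F66} — violation — fails.
(iii) {Room, StudentID} -> Grade: (Room=F44, StudentID=J): rows 4, 5 → Grade takes values {61, 65} — violation — fails.
(iv) Grade -> StudentID: Grade=65: rows 1, 2, 3, 5, 6, 8 → StudentID takes values {A, H, J, K} — violation; Grade=61: rows 4, 7 → StudentID takes values {J, K} — violation — fails.
None of the 4 dependencies hold.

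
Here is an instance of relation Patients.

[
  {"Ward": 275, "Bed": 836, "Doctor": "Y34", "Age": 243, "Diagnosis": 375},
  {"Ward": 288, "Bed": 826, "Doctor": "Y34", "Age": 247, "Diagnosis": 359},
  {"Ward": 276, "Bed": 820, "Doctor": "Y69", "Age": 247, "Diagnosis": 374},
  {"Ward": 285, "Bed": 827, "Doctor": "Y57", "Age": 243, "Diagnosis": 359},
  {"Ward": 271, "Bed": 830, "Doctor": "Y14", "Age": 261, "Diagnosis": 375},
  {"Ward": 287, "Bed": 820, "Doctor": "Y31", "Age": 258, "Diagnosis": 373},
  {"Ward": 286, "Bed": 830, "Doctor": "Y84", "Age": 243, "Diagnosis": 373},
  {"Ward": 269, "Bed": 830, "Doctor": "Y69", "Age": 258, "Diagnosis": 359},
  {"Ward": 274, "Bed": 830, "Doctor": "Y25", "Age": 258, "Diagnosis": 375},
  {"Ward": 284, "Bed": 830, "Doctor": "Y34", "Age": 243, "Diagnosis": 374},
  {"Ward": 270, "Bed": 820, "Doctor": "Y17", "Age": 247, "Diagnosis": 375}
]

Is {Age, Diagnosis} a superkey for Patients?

Yes

All 11 rows have distinct {Age, Diagnosis} values, so {Age, Diagnosis} → (all attributes) holds and {Age, Diagnosis} is a superkey.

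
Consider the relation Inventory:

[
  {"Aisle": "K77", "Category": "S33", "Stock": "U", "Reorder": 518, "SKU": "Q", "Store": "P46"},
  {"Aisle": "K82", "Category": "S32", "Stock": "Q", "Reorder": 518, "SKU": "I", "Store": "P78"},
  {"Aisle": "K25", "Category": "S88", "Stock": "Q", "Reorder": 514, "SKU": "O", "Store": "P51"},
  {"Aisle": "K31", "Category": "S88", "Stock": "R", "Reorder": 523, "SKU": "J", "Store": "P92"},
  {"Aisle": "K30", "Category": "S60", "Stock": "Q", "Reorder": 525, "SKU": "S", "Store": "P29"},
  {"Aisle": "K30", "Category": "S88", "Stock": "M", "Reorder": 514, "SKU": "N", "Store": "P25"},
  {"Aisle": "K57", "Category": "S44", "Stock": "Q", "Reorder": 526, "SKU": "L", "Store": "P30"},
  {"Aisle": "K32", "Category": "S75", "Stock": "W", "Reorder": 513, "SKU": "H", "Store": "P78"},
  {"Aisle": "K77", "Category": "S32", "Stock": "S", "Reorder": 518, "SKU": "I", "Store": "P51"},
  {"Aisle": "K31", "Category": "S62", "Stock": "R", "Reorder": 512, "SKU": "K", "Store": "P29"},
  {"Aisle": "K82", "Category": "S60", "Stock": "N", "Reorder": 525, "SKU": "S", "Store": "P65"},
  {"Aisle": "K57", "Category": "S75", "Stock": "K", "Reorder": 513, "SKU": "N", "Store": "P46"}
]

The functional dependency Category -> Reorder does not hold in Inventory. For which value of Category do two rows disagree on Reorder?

S88

Category=S33: 1 row → Reorder = 518 ✓
Category=S32: 2 rows → Reorder = 518, 518 ✓
Category=S88: 3 rows → Reorder takes values {514, 523} — violation
Category=S60: 2 rows → Reorder = 525, 525 ✓
Category=S44: 1 row → Reorder = 526 ✓
Category=S75: 2 rows → Reorder = 513, 513 ✓
Category=S62: 1 row → Reorder = 512 ✓
The only Category value with inconsistent Reorder is Category=S88.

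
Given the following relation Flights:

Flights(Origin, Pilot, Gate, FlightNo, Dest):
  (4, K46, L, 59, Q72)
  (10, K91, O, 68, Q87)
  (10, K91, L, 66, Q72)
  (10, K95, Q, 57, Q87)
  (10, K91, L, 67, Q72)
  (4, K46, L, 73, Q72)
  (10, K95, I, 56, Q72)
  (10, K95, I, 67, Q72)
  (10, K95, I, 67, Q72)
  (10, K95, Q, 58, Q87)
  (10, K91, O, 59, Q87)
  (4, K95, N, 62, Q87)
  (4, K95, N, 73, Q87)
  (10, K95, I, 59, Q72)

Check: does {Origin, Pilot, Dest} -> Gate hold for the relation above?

(Origin=4, Pilot=K46, Dest=Q72): 2 rows → Gate = L, L ✓
(Origin=10, Pilot=K91, Dest=Q87): 2 rows → Gate = O, O ✓
(Origin=10, Pilot=K91, Dest=Q72): 2 rows → Gate = L, L ✓
(Origin=10, Pilot=K95, Dest=Q87): 2 rows → Gate = Q, Q ✓
(Origin=10, Pilot=K95, Dest=Q72): 4 rows → Gate = I, I, I, I ✓
(Origin=4, Pilot=K95, Dest=Q87): 2 rows → Gate = N, N ✓
Every {Origin, Pilot, Dest} value is associated with a single Gate value, so {Origin, Pilot, Dest} -> Gate holds.

Yes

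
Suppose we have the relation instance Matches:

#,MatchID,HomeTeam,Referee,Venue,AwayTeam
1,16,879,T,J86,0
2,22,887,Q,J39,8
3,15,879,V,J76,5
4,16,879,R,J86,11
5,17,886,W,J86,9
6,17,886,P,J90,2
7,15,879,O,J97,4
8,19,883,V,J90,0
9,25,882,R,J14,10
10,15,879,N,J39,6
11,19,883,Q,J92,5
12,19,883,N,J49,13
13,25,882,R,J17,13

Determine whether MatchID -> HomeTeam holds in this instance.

MatchID=16: rows 1, 4 → HomeTeam = 879, 879 ✓
MatchID=22: row 2 → HomeTeam = 887 ✓
MatchID=15: rows 3, 7, 10 → HomeTeam = 879, 879, 879 ✓
MatchID=17: rows 5, 6 → HomeTeam = 886, 886 ✓
MatchID=19: rows 8, 11, 12 → HomeTeam = 883, 883, 883 ✓
MatchID=25: rows 9, 13 → HomeTeam = 882, 882 ✓
Every MatchID value is associated with a single HomeTeam value, so MatchID -> HomeTeam holds.

Yes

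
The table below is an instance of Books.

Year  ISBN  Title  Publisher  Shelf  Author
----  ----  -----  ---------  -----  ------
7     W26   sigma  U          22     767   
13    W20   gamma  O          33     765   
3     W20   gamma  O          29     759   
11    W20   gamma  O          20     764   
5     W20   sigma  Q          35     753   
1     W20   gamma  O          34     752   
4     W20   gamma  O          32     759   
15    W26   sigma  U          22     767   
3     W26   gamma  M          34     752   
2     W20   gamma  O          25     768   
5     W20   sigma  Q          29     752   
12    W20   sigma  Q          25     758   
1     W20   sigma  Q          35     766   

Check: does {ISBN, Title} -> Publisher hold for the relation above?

Yes

(ISBN=W26, Title=sigma): 2 rows → Publisher = U, U ✓
(ISBN=W20, Title=gamma): 6 rows → Publisher = O, O, O, O, O, O ✓
(ISBN=W20, Title=sigma): 4 rows → Publisher = Q, Q, Q, Q ✓
(ISBN=W26, Title=gamma): 1 row → Publisher = M ✓
Every {ISBN, Title} value is associated with a single Publisher value, so {ISBN, Title} -> Publisher holds.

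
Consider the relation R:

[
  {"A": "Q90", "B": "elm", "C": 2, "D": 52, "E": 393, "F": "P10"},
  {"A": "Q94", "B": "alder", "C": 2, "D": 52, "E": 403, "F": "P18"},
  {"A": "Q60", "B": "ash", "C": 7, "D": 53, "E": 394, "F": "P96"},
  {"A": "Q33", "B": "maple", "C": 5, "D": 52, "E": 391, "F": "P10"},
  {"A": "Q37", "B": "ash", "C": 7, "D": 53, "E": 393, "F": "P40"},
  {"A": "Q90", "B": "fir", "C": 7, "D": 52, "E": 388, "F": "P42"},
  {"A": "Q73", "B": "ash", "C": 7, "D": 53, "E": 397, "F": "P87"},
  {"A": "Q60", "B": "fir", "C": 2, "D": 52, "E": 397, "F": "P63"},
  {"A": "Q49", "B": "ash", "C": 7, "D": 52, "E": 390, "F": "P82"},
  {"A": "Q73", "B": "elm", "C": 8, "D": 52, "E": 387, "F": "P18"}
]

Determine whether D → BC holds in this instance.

D=52: 7 rows → {B,C} takes values {(elm, 2), (alder, 2), (maple, 5), (fir, 7), (fir, 2), (ash, 7), (elm, 8)} — violation
D=53: 3 rows → {B,C} = (ash, 7), (ash, 7), (ash, 7) ✓
Two rows agree on D but differ on BC, so D → BC does not hold.

No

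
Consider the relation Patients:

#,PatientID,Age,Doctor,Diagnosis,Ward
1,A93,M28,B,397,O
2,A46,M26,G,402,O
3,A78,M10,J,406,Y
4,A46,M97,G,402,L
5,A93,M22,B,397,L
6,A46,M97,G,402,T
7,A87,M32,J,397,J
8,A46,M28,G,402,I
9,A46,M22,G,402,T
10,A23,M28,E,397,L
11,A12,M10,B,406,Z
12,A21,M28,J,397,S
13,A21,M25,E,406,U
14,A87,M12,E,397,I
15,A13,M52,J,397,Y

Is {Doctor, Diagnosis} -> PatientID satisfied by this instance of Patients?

No

(Doctor=B, Diagnosis=397): rows 1, 5 → PatientID = A93, A93 ✓
(Doctor=G, Diagnosis=402): rows 2, 4, 6, 8, 9 → PatientID = A46, A46, A46, A46, A46 ✓
(Doctor=J, Diagnosis=406): row 3 → PatientID = A78 ✓
(Doctor=J, Diagnosis=397): rows 7, 12, 15 → PatientID takes values {A87, A21, A13} — violation
(Doctor=E, Diagnosis=397): rows 10, 14 → PatientID takes values {A23, A87} — violation
(Doctor=B, Diagnosis=406): row 11 → PatientID = A12 ✓
(Doctor=E, Diagnosis=406): row 13 → PatientID = A21 ✓
Two rows agree on {Doctor, Diagnosis} but differ on PatientID, so {Doctor, Diagnosis} -> PatientID does not hold.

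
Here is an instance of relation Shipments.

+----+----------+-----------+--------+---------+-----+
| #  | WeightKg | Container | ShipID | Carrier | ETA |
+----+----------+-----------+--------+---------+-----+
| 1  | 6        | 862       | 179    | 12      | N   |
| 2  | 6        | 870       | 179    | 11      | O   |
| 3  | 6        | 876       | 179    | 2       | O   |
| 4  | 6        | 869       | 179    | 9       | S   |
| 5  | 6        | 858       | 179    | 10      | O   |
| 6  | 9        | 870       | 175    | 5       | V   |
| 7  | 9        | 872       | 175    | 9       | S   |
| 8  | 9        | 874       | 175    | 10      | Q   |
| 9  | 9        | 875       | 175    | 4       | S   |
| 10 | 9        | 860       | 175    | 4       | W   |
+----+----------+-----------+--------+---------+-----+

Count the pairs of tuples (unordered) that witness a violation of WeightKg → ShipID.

WeightKg=6: all 5 rows agree on ShipID — 0 pairs.
WeightKg=9: all 5 rows agree on ShipID — 0 pairs.

0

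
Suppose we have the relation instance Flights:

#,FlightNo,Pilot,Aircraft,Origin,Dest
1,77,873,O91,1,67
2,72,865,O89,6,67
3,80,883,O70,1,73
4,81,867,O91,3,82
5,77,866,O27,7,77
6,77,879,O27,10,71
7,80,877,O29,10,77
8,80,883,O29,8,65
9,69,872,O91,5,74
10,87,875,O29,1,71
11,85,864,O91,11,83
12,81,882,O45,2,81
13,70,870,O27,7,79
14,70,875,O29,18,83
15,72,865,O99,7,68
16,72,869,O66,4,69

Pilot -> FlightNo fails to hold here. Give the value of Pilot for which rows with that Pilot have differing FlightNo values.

Pilot=873: row 1 → FlightNo = 77 ✓
Pilot=865: rows 2, 15 → FlightNo = 72, 72 ✓
Pilot=883: rows 3, 8 → FlightNo = 80, 80 ✓
Pilot=867: row 4 → FlightNo = 81 ✓
Pilot=866: row 5 → FlightNo = 77 ✓
Pilot=879: row 6 → FlightNo = 77 ✓
Pilot=877: row 7 → FlightNo = 80 ✓
Pilot=872: row 9 → FlightNo = 69 ✓
Pilot=875: rows 10, 14 → FlightNo takes values {87, 70} — violation
Pilot=864: row 11 → FlightNo = 85 ✓
Pilot=882: row 12 → FlightNo = 81 ✓
Pilot=870: row 13 → FlightNo = 70 ✓
Pilot=869: row 16 → FlightNo = 72 ✓
The only Pilot value with inconsistent FlightNo is Pilot=875.

875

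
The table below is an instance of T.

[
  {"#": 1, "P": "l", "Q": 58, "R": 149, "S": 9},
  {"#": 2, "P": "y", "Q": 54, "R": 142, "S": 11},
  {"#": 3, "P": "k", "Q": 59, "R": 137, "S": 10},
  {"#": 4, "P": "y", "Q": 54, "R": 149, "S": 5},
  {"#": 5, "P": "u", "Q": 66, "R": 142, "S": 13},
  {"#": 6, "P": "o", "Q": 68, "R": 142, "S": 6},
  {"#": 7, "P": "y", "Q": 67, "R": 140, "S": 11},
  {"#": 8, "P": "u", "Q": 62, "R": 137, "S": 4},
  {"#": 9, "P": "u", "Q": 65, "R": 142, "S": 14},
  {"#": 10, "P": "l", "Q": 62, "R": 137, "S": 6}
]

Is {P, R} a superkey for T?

No

Rows 5 and 9 have the same {P, R} value (P=u, R=142) but are distinct tuples, so {P, R} does not determine every attribute — not a superkey.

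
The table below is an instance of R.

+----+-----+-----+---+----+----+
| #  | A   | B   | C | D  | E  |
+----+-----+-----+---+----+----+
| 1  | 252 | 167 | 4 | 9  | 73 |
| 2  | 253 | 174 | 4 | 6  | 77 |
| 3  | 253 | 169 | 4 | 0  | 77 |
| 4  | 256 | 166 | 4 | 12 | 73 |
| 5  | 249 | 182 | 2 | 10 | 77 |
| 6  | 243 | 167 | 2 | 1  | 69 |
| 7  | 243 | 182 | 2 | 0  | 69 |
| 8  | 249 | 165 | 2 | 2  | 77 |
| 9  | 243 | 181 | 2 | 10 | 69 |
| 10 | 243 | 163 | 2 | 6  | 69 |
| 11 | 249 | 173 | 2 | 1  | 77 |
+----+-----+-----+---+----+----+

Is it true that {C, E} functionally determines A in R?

(C=4, E=73): rows 1, 4 → A takes values {252, 256} — violation
(C=4, E=77): rows 2, 3 → A = 253, 253 ✓
(C=2, E=77): rows 5, 8, 11 → A = 249, 249, 249 ✓
(C=2, E=69): rows 6, 7, 9, 10 → A = 243, 243, 243, 243 ✓
Two rows agree on {C, E} but differ on A, so {C, E} → A does not hold.

No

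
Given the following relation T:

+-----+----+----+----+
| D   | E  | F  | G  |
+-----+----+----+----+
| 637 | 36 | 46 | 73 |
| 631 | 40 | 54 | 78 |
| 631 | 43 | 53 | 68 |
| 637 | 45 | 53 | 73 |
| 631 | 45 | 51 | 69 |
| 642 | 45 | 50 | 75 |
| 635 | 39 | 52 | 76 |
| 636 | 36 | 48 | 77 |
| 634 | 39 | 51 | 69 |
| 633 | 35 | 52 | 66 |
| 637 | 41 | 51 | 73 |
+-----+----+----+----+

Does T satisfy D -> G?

D=637: 3 rows → G = 73, 73, 73 ✓
D=631: 3 rows → G takes values {78, 68, 69} — violation
D=642: 1 row → G = 75 ✓
D=635: 1 row → G = 76 ✓
D=636: 1 row → G = 77 ✓
D=634: 1 row → G = 69 ✓
D=633: 1 row → G = 66 ✓
Two rows agree on D but differ on G, so D -> G does not hold.

No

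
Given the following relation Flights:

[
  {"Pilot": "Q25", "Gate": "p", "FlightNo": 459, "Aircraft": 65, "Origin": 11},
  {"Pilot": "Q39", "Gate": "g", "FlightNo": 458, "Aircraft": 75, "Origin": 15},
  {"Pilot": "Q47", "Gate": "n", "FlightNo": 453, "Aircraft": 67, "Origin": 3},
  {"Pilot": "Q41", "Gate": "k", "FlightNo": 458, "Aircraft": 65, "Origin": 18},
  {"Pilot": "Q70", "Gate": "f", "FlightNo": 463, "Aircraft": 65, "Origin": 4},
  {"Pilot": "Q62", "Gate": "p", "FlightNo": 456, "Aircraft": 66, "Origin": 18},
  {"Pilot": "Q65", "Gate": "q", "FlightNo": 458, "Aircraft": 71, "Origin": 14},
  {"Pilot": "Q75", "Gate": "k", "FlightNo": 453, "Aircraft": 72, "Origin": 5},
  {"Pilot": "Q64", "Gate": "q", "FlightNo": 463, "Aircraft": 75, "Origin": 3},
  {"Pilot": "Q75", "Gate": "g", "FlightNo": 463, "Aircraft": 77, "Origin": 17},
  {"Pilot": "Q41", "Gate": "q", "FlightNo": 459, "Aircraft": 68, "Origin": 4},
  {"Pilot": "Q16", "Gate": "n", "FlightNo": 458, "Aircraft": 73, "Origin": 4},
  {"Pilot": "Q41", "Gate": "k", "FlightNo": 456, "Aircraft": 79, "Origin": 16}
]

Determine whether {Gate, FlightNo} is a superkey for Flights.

All 13 rows have distinct {Gate, FlightNo} values, so {Gate, FlightNo} → (all attributes) holds and {Gate, FlightNo} is a superkey.

Yes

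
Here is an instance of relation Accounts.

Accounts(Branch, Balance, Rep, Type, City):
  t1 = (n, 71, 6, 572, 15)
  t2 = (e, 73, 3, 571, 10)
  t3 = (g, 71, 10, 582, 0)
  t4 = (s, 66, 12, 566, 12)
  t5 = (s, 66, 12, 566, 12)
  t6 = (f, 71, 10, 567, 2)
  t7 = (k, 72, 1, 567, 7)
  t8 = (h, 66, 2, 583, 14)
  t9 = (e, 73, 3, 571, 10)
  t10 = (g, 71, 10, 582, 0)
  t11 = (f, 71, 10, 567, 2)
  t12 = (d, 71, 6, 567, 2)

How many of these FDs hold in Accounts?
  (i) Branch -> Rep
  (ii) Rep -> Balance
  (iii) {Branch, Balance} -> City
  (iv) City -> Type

(i) Branch -> Rep: every LHS value maps to a single RHS value — holds.
(ii) Rep -> Balance: every LHS value maps to a single RHS value — holds.
(iii) {Branch, Balance} -> City: every LHS value maps to a single RHS value — holds.
(iv) City -> Type: every LHS value maps to a single RHS value — holds.
4 of the 4 dependencies hold.

4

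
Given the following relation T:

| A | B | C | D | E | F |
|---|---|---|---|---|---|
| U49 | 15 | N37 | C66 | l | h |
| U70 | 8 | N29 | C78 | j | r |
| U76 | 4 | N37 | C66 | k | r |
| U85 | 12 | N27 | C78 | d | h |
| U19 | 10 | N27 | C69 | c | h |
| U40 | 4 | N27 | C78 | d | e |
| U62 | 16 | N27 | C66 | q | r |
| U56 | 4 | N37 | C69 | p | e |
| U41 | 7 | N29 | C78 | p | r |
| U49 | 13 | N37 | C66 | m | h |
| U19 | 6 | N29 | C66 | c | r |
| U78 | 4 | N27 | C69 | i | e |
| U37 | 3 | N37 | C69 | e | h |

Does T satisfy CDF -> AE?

(C=N37, D=C66, F=h): 2 rows → {A,E} takes values {(U49, l), (U49, m)} — violation
(C=N29, D=C78, F=r): 2 rows → {A,E} takes values {(U70, j), (U41, p)} — violation
(C=N37, D=C66, F=r): 1 row → {A,E} = (U76, k) ✓
(C=N27, D=C78, F=h): 1 row → {A,E} = (U85, d) ✓
(C=N27, D=C69, F=h): 1 row → {A,E} = (U19, c) ✓
(C=N27, D=C78, F=e): 1 row → {A,E} = (U40, d) ✓
(C=N27, D=C66, F=r): 1 row → {A,E} = (U62, q) ✓
(C=N37, D=C69, F=e): 1 row → {A,E} = (U56, p) ✓
(C=N29, D=C66, F=r): 1 row → {A,E} = (U19, c) ✓
(C=N27, D=C69, F=e): 1 row → {A,E} = (U78, i) ✓
(C=N37, D=C69, F=h): 1 row → {A,E} = (U37, e) ✓
Two rows agree on CDF but differ on AE, so CDF -> AE does not hold.

No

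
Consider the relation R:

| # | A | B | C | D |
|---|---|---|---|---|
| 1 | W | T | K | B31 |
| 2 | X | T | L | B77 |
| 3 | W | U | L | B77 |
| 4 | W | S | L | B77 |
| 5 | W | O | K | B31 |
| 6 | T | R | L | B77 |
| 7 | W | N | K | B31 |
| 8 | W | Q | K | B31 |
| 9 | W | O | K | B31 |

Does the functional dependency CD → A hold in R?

(C=K, D=B31): rows 1, 5, 7, 8, 9 → A = W, W, W, W, W ✓
(C=L, D=B77): rows 2, 3, 4, 6 → A takes values {X, W, T} — violation
Two rows agree on CD but differ on A, so CD → A does not hold.

No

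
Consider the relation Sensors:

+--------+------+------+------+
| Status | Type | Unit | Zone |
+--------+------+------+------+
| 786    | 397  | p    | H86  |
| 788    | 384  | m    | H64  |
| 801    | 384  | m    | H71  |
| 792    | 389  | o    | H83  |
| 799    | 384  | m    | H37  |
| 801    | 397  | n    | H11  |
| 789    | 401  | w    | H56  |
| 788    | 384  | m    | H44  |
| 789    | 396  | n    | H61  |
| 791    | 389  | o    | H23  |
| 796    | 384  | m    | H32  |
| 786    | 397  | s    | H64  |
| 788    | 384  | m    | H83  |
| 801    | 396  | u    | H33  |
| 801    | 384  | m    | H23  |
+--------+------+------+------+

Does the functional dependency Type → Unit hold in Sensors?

Type=397: 3 rows → Unit takes values {p, n, s} — violation
Type=384: 7 rows → Unit = m, m, m, m, m, m, m ✓
Type=389: 2 rows → Unit = o, o ✓
Type=401: 1 row → Unit = w ✓
Type=396: 2 rows → Unit takes values {n, u} — violation
Two rows agree on Type but differ on Unit, so Type → Unit does not hold.

No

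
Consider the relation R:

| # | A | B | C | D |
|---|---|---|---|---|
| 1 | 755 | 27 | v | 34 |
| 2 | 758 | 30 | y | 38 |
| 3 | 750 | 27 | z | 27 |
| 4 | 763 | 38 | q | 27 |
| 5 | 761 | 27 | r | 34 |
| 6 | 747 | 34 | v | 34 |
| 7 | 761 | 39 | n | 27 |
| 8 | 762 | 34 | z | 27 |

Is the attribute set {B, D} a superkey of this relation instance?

No

Rows 1 and 5 have the same {B, D} value (B=27, D=34) but are distinct tuples, so {B, D} does not determine every attribute — not a superkey.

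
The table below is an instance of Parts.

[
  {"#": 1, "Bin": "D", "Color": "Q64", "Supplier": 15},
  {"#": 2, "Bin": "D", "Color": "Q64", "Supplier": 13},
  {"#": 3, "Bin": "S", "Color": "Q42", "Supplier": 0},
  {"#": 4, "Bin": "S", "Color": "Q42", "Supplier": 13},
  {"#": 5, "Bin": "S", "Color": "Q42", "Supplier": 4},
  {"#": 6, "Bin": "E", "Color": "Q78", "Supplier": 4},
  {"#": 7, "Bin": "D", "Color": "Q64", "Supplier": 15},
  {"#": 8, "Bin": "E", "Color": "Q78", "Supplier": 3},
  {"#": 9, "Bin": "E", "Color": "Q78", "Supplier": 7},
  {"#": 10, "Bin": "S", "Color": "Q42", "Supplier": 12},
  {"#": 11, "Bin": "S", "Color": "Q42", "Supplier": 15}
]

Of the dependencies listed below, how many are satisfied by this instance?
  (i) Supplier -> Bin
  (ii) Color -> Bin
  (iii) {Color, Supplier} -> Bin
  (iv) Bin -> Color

(i) Supplier -> Bin: Supplier=15: rows 1, 7, 11 → Bin takes values {D, S} — violation; Supplier=13: rows 2, 4 → Bin takes values {D, S} — violation; Supplier=4: rows 5, 6 → Bin takes values {S, E} — violation — fails.
(ii) Color -> Bin: every LHS value maps to a single RHS value — holds.
(iii) {Color, Supplier} -> Bin: every LHS value maps to a single RHS value — holds.
(iv) Bin -> Color: every LHS value maps to a single RHS value — holds.
3 of the 4 dependencies hold.

3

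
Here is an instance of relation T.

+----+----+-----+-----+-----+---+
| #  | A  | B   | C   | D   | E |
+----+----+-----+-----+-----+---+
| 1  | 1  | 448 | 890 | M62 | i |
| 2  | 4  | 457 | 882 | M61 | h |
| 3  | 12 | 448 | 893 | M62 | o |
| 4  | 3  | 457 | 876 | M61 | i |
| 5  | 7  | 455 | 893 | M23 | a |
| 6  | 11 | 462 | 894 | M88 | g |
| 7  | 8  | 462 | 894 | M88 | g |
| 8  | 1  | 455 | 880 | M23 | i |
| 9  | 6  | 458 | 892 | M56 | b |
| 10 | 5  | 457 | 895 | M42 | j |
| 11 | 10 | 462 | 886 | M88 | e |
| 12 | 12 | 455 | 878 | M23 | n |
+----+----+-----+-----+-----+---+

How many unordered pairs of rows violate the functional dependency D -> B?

D=M62: all 2 rows agree on B — 0 pairs.
D=M61: all 2 rows agree on B — 0 pairs.
D=M23: all 3 rows agree on B — 0 pairs.
D=M88: all 3 rows agree on B — 0 pairs.

0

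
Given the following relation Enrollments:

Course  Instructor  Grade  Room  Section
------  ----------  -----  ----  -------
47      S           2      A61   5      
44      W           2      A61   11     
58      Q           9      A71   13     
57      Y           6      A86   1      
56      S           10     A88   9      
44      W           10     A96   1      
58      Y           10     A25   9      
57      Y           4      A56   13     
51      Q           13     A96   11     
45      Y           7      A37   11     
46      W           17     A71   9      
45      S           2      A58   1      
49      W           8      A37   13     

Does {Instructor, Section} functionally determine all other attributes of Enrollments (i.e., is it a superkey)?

Yes

All 13 rows have distinct {Instructor, Section} values, so {Instructor, Section} → (all attributes) holds and {Instructor, Section} is a superkey.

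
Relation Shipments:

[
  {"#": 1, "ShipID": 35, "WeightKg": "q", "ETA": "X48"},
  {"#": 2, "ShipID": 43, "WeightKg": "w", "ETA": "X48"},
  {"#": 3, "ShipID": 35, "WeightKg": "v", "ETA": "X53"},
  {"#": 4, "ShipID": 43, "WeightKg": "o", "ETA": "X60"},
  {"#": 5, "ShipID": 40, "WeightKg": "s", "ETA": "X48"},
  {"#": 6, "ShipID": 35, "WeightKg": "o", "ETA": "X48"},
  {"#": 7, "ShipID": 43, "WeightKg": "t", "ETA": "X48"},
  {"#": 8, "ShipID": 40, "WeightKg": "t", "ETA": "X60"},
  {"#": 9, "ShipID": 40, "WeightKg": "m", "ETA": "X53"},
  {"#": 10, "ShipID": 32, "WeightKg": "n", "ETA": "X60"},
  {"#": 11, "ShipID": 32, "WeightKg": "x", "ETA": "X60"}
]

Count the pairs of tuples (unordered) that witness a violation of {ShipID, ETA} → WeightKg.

3

(ShipID=35, ETA=X48): violating pairs (1,6) — 1 pair.
(ShipID=43, ETA=X48): violating pairs (2,7) — 1 pair.
(ShipID=32, ETA=X60): violating pairs (10,11) — 1 pair.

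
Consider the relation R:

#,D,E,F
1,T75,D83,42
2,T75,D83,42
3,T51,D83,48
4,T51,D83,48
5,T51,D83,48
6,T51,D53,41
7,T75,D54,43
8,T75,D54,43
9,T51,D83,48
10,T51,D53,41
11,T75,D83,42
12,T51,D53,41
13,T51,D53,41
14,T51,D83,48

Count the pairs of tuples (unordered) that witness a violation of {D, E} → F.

0

(D=T75, E=D83): all 3 rows agree on F — 0 pairs.
(D=T51, E=D83): all 5 rows agree on F — 0 pairs.
(D=T51, E=D53): all 4 rows agree on F — 0 pairs.
(D=T75, E=D54): all 2 rows agree on F — 0 pairs.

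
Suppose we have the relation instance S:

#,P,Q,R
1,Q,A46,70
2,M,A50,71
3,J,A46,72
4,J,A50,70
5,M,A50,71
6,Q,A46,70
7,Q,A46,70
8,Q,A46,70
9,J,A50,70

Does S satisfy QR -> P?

Yes

(Q=A46, R=70): rows 1, 6, 7, 8 → P = Q, Q, Q, Q ✓
(Q=A50, R=71): rows 2, 5 → P = M, M ✓
(Q=A46, R=72): row 3 → P = J ✓
(Q=A50, R=70): rows 4, 9 → P = J, J ✓
Every QR value is associated with a single P value, so QR -> P holds.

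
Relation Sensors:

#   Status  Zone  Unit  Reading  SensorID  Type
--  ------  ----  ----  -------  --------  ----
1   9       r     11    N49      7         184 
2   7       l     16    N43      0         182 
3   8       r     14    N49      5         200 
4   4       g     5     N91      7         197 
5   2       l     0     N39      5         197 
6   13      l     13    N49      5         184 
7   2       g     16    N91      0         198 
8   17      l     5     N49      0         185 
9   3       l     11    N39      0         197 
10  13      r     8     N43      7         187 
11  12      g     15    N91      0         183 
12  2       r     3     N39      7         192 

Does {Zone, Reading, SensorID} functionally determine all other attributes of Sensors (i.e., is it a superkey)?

No

Rows 7 and 11 have the same {Zone, Reading, SensorID} value (Zone=g, Reading=N91, SensorID=0) but are distinct tuples, so {Zone, Reading, SensorID} does not determine every attribute — not a superkey.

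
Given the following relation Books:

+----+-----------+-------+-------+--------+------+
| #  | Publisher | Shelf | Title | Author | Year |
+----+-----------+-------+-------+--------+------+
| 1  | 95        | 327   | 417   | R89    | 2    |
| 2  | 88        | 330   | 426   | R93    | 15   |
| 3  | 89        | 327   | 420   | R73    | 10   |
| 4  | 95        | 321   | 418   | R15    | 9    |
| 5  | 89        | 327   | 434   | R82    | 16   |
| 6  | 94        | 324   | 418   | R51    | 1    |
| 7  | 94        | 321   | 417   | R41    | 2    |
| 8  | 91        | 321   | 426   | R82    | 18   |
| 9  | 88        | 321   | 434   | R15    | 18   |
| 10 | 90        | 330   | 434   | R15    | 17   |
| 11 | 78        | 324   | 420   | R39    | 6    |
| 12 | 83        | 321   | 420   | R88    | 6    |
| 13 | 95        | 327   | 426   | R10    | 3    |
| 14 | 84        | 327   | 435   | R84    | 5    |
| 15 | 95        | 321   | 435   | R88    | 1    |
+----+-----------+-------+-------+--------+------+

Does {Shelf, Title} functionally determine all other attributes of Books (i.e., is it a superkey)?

Yes

All 15 rows have distinct {Shelf, Title} values, so {Shelf, Title} → (all attributes) holds and {Shelf, Title} is a superkey.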